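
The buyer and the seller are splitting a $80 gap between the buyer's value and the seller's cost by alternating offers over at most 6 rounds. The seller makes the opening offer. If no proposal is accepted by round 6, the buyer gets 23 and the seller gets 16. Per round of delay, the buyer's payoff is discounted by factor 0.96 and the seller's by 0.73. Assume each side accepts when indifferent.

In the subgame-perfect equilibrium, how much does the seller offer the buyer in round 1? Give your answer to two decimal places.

65.44

Round 6 (the buyer proposes): the seller gets 16 if talks fail, so the buyer offers 16 and keeps 64.
Round 5 (the seller proposes): the buyer can get 64 next round, worth 0.96 × 64 = 61.44 now. The seller offers 61.44 and keeps 80 − 61.44 = 18.56.
Round 4 (the buyer proposes): the seller can get 18.56 next round, worth 0.73 × 18.56 = 13.5488 now. The buyer offers 13.5488 and keeps 80 − 13.5488 = 66.4512.
Round 3 (the seller proposes): the buyer can get 66.4512 next round, worth 0.96 × 66.4512 = 63.793152 now. The seller offers 63.793152 and keeps 80 − 63.793152 = 16.206848.
Round 2 (the buyer proposes): the seller can get 16.206848 next round, worth 0.73 × 16.206848 = 11.83099904 now. The buyer offers 11.83099904 and keeps 80 − 11.83099904 = 68.16900096.
Round 1 (the seller proposes): the buyer can get 68.16900096 next round, worth 0.96 × 68.16900096 = 65.4422409216 now, so the seller offers 65.4422409216, keeping 14.5577590784.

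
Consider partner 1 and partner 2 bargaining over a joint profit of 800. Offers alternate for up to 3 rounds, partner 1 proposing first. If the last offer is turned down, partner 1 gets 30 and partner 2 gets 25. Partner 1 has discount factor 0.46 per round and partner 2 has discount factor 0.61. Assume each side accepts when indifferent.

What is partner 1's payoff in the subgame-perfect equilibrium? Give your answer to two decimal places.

Solve by backward induction from round 3.
Round 3 (partner 1 proposes): partner 2 gets 25 if talks fail, so partner 1 offers 25 and keeps 775.
Round 2 (partner 2 proposes): partner 1 can get 775 next round, worth 0.46 × 775 = 356.5 now. Partner 2 offers 356.5 and keeps 800 − 356.5 = 443.5.
Round 1 (partner 1 proposes): partner 2 can get 443.5 next round, worth 0.61 × 443.5 = 270.535 now. Partner 1 offers 270.535 and keeps 800 − 270.535 = 529.465.

529.47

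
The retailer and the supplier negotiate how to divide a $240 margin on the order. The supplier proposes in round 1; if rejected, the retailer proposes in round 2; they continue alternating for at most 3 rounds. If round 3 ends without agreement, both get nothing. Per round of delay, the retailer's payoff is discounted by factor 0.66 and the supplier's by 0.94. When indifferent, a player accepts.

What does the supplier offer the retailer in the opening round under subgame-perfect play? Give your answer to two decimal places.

9.50

Round 3 (the supplier proposes): the retailer will accept anything ≥ 0, so the supplier offers 0 and keeps 240.
Round 2 (the retailer proposes): the supplier can get 240 next round, worth 0.94 × 240 = 225.6 now. The retailer offers 225.6 and keeps 240 − 225.6 = 14.4.
Round 1 (the supplier proposes): the retailer can get 14.4 next round, worth 0.66 × 14.4 = 9.504 now, so the supplier offers 9.504, keeping 230.496.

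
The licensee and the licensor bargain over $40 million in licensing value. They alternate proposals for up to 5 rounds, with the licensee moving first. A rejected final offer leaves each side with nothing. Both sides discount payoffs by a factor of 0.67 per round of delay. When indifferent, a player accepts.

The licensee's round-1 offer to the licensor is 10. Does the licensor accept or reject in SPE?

Work out the licensor's continuation value if the offer is rejected.
Round 5 (the licensee proposes): rejection yields 0 for the licensor; the licensee offers 0 and keeps 40.
Round 4 (the licensor proposes): the licensee can get 40 next round, worth 0.67 × 40 = 26.8 now, so the licensor offers 26.8, keeping 13.2.
Round 3 (the licensee proposes): the licensor can get 13.2 next round, worth 0.67 × 13.2 = 8.844 now. The licensee offers 8.844 and keeps 40 − 8.844 = 31.156.
Round 2 (the licensor proposes): the licensee can get 31.156 next round, worth 0.67 × 31.156 = 20.87452 now; the licensor offers that and keeps 19.12548.
So by rejecting in round 1, the licensor gets 19.12548 next round, worth 0.67 × 19.12548 = 12.8140716 now.
Offer 10 < 12.8140716, so the licensor rejects.

Reject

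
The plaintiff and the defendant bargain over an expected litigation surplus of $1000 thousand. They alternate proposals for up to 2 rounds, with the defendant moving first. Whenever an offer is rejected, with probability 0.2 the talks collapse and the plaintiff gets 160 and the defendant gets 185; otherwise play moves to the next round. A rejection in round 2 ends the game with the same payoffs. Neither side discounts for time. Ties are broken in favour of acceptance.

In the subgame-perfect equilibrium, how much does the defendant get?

316

By backward induction:
Round 2 (the plaintiff proposes): the defendant gets 185 if talks fail, so the plaintiff offers 185 and keeps 815.
Round 1 (the defendant proposes): rejecting gives the plaintiff an expected 0.8 × 815 + 0.2 × 160 = 684, so the defendant offers 684, keeping 316.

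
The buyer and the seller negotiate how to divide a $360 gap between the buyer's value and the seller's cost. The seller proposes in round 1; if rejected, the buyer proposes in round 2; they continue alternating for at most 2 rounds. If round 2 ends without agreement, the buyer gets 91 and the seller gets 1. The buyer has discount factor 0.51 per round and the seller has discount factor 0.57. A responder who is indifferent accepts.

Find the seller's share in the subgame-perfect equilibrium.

176.91

Round 2 (the buyer proposes): the seller gets 1 if talks fail, so the buyer offers 1 and keeps 359.
Round 1 (the seller proposes): the buyer can get 359 next round, worth 0.51 × 359 = 183.09 now. The seller offers 183.09 and keeps 360 − 183.09 = 176.91.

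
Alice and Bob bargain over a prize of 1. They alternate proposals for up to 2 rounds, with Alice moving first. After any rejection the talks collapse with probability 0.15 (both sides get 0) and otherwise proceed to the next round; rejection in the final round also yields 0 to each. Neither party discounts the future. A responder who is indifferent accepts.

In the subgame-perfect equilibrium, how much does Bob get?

Round 2 (Bob proposes): Alice will accept anything ≥ 0, so Bob offers 0 and keeps 1.
Round 1 (Alice proposes): rejecting gives Bob an expected 0.85 × 1 = 0.85, so Alice offers 0.85, keeping 0.15.

0.85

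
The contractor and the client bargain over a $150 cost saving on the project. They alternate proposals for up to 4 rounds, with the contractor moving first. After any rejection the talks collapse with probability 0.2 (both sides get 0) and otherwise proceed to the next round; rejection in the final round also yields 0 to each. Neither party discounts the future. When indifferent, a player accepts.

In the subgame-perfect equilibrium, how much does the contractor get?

49.2

Round 4 (the client proposes): rejection yields 0 for the contractor; the client offers 0 and keeps 150.
Round 3 (the contractor proposes): rejecting gives the client an expected 0.8 × 150 = 120; the contractor offers that and keeps 30.
Round 2 (the client proposes): rejecting gives the contractor an expected 0.8 × 30 = 24; the client offers that and keeps 126.
Round 1 (the contractor proposes): rejecting gives the client an expected 0.8 × 126 = 100.8. The contractor offers 100.8 and keeps 150 − 100.8 = 49.2.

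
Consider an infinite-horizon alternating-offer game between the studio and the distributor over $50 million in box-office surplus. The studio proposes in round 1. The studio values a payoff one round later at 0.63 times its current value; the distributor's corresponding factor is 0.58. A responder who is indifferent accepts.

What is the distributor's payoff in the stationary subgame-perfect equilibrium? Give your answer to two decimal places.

In a stationary SPE each proposer offers the other exactly their discounted continuation value.
If the studio keeps x when proposing and the distributor keeps y when proposing, then x = 50 − 0.58y and y = 50 − 0.63x.
Solving: x = 50(1 − 0.58) / (1 − 0.63·0.58) = 21 / 0.6346 ≈ 33.0917.
The distributor gets 50 − 33.0917 ≈ 16.9083.

16.91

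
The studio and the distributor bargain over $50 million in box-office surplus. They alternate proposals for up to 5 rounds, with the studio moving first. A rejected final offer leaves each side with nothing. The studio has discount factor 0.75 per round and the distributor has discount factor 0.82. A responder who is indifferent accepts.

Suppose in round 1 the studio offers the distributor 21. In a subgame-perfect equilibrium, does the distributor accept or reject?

Accept

Work out the distributor's continuation value if the offer is rejected.
Round 5 (the studio proposes): rejection yields 0 for the distributor; the studio offers 0 and keeps 50.
Round 4 (the distributor proposes): the studio can get 50 next round, worth 0.75 × 50 = 37.5 now; the distributor offers that and keeps 12.5.
Round 3 (the studio proposes): the distributor can get 12.5 next round, worth 0.82 × 12.5 = 10.25 now, so the studio offers 10.25, keeping 39.75.
Round 2 (the distributor proposes): the studio can get 39.75 next round, worth 0.75 × 39.75 = 29.8125 now, so the distributor offers 29.8125, keeping 20.1875.
So by rejecting in round 1, the distributor gets 20.1875 next round, worth 0.82 × 20.1875 = 16.55375 now.
Offer 21 ≥ 16.55375, so the distributor accepts.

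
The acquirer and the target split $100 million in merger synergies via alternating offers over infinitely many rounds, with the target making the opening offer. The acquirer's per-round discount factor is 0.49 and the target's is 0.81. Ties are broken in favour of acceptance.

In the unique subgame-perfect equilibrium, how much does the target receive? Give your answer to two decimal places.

In a stationary SPE each proposer offers the other exactly their discounted continuation value.
If the target keeps x when proposing and the acquirer keeps y when proposing, then x = 100 − 0.49y and y = 100 − 0.81x.
Solving: x = 100(1 − 0.49) / (1 − 0.81·0.49) = 51 / 0.6031 ≈ 84.5631.
The acquirer gets 100 − 84.5631 ≈ 15.4369.

84.56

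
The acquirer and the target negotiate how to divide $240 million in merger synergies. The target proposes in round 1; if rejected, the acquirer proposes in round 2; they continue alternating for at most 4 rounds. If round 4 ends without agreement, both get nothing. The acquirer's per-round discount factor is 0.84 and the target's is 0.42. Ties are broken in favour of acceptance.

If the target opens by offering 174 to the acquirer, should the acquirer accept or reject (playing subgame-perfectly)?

Round 4 (the acquirer proposes): rejection yields 0 for the target; the acquirer offers 0 and keeps 240.
Round 3 (the target proposes): the acquirer can get 240 next round, worth 0.84 × 240 = 201.6 now; the target offers that and keeps 38.4.
Round 2 (the acquirer proposes): the target can get 38.4 next round, worth 0.42 × 38.4 = 16.128 now; the acquirer offers that and keeps 223.872.
So by rejecting in round 1, the acquirer gets 223.872 next round, worth 0.84 × 223.872 = 188.05248 now.
Offer 174 < 188.05248, so the acquirer rejects.

Reject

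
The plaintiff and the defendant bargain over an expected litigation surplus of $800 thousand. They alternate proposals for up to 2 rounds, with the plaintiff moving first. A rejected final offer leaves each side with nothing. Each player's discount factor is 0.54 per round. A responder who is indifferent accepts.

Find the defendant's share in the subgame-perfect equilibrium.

Round 2 (the defendant proposes): the plaintiff will accept anything ≥ 0, so the defendant offers 0 and keeps 800.
Round 1 (the plaintiff proposes): the defendant can get 800 next round, worth 0.54 × 800 = 432 now, so the plaintiff offers 432, keeping 368.

432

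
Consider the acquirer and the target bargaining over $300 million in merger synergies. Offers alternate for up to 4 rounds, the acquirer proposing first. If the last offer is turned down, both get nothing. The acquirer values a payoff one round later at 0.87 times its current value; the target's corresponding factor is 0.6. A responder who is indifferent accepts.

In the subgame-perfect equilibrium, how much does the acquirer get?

Round 4 (the target proposes): the acquirer will accept anything ≥ 0, so the target offers 0 and keeps 300.
Round 3 (the acquirer proposes): the target can get 300 next round, worth 0.6 × 300 = 180 now; the acquirer offers that and keeps 120.
Round 2 (the target proposes): the acquirer can get 120 next round, worth 0.87 × 120 = 104.4 now; the target offers that and keeps 195.6.
Round 1 (the acquirer proposes): the target can get 195.6 next round, worth 0.6 × 195.6 = 117.36 now; the acquirer offers that and keeps 182.64.

182.64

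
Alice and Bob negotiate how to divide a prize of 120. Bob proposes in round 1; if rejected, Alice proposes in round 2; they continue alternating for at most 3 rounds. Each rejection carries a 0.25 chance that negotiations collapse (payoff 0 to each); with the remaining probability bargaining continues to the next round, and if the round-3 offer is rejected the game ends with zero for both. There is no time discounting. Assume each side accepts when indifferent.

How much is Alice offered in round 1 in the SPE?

By backward induction:
Round 3 (Bob proposes): Alice will accept anything ≥ 0, so Bob offers 0 and keeps 120.
Round 2 (Alice proposes): rejecting gives Bob an expected 0.75 × 120 = 90; Alice offers that and keeps 30.
Round 1 (Bob proposes): rejecting gives Alice an expected 0.75 × 30 = 22.5; Bob offers that and keeps 97.5.

22.5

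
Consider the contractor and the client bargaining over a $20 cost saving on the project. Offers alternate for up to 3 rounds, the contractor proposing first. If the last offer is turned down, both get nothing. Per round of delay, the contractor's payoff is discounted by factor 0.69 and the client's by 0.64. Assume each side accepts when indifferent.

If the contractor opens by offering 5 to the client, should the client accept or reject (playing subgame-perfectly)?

Accept

Round 3 (the contractor proposes): the client will accept anything ≥ 0, so the contractor offers 0 and keeps 20.
Round 2 (the client proposes): the contractor can get 20 next round, worth 0.69 × 20 = 13.8 now; the client offers that and keeps 6.2.
So by rejecting in round 1, the client gets 6.2 next round, worth 0.64 × 6.2 = 3.968 now.
Offer 5 ≥ 3.968, so the client accepts.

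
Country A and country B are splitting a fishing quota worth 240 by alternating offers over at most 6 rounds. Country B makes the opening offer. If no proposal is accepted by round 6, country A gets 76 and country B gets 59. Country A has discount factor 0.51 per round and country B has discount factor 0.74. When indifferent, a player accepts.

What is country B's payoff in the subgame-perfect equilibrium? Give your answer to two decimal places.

183.02

Round 6 (country A proposes): country B gets 59 if talks fail, so country A offers 59 and keeps 181.
Round 5 (country B proposes): country A can get 181 next round, worth 0.51 × 181 = 92.31 now, so country B offers 92.31, keeping 147.69.
Round 4 (country A proposes): country B can get 147.69 next round, worth 0.74 × 147.69 = 109.2906 now; country A offers that and keeps 130.7094.
Round 3 (country B proposes): country A can get 130.7094 next round, worth 0.51 × 130.7094 = 66.661794 now, so country B offers 66.661794, keeping 173.338206.
Round 2 (country A proposes): country B can get 173.338206 next round, worth 0.74 × 173.338206 = 128.27027244 now. Country A offers 128.27027244 and keeps 240 − 128.27027244 = 111.72972756.
Round 1 (country B proposes): country A can get 111.72972756 next round, worth 0.51 × 111.72972756 = 56.9821610556 now, so country B offers 56.9821610556, keeping 183.0178389444.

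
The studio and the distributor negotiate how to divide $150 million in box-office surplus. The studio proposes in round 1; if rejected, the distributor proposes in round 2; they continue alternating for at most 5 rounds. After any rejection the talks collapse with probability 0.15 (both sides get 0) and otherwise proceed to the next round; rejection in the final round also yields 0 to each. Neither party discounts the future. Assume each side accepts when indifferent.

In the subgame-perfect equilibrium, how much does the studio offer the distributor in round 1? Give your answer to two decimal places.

By backward induction:
Round 5 (the studio proposes): rejection yields 0 for the distributor; the studio offers 0 and keeps 150.
Round 4 (the distributor proposes): rejecting gives the studio an expected 0.85 × 150 = 127.5; the distributor offers that and keeps 22.5.
Round 3 (the studio proposes): rejecting gives the distributor an expected 0.85 × 22.5 = 19.125; the studio offers that and keeps 130.875.
Round 2 (the distributor proposes): rejecting gives the studio an expected 0.85 × 130.875 = 111.24375, so the distributor offers 111.24375, keeping 38.75625.
Round 1 (the studio proposes): rejecting gives the distributor an expected 0.85 × 38.75625 = 32.9428125, so the studio offers 32.9428125, keeping 117.0571875.

32.94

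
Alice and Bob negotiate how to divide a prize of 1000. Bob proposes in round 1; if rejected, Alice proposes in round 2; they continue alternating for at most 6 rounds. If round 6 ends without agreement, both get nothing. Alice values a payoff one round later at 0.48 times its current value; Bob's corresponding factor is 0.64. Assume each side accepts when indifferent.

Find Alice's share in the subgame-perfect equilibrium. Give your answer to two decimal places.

271.18

Round 6 (Alice proposes): Bob will accept anything ≥ 0, so Alice offers 0 and keeps 1000.
Round 5 (Bob proposes): Alice can get 1000 next round, worth 0.48 × 1000 = 480 now. Bob offers 480 and keeps 1000 − 480 = 520.
Round 4 (Alice proposes): Bob can get 520 next round, worth 0.64 × 520 = 332.8 now. Alice offers 332.8 and keeps 1000 − 332.8 = 667.2.
Round 3 (Bob proposes): Alice can get 667.2 next round, worth 0.48 × 667.2 = 320.256 now, so Bob offers 320.256, keeping 679.744.
Round 2 (Alice proposes): Bob can get 679.744 next round, worth 0.64 × 679.744 = 435.03616 now. Alice offers 435.03616 and keeps 1000 − 435.03616 = 564.96384.
Round 1 (Bob proposes): Alice can get 564.96384 next round, worth 0.48 × 564.96384 = 271.1826432 now, so Bob offers 271.1826432, keeping 728.8173568.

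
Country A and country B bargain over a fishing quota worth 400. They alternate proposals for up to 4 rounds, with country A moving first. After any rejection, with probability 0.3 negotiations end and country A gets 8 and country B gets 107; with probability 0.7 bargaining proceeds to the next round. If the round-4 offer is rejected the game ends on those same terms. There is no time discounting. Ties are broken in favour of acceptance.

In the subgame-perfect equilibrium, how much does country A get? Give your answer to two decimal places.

135.40

By backward induction:
Round 4 (country B proposes): country A gets 8 if talks fail, so country B offers 8 and keeps 392.
Round 3 (country A proposes): rejecting gives country B an expected 0.7 × 392 + 0.3 × 107 = 306.5. Country A offers 306.5 and keeps 400 − 306.5 = 93.5.
Round 2 (country B proposes): rejecting gives country A an expected 0.7 × 93.5 + 0.3 × 8 = 67.85. Country B offers 67.85 and keeps 400 − 67.85 = 332.15.
Round 1 (country A proposes): rejecting gives country B an expected 0.7 × 332.15 + 0.3 × 107 = 264.605, so country A offers 264.605, keeping 135.395.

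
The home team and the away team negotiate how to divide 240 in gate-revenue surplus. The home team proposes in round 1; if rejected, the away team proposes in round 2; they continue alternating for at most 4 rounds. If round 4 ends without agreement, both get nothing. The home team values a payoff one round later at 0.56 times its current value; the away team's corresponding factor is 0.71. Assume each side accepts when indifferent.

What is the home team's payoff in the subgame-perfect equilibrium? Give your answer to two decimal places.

By backward induction:
Round 4 (the away team proposes): the home team will accept anything ≥ 0, so the away team offers 0 and keeps 240.
Round 3 (the home team proposes): the away team can get 240 next round, worth 0.71 × 240 = 170.4 now; the home team offers that and keeps 69.6.
Round 2 (the away team proposes): the home team can get 69.6 next round, worth 0.56 × 69.6 = 38.976 now, so the away team offers 38.976, keeping 201.024.
Round 1 (the home team proposes): the away team can get 201.024 next round, worth 0.71 × 201.024 = 142.72704 now; the home team offers that and keeps 97.27296.

97.27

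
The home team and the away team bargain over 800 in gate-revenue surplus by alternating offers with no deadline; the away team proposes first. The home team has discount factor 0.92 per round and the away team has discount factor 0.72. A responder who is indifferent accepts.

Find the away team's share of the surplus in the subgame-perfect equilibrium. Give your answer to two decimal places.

189.57

In a stationary SPE each proposer offers the other exactly their discounted continuation value.
If the away team keeps x when proposing and the home team keeps y when proposing, then x = 800 − 0.92y and y = 800 − 0.72x.
Solving: x = 800(1 − 0.92) / (1 − 0.72·0.92) = 64 / 0.3376 ≈ 189.5735.
The home team gets 800 − 189.5735 ≈ 610.4265.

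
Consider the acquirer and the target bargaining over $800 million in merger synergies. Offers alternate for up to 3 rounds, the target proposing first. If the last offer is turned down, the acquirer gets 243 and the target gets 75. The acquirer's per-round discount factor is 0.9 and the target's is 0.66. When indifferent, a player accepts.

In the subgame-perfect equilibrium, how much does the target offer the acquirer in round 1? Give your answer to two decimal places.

Work backward from the last round.
Round 3 (the target proposes): the acquirer gets 243 if talks fail, so the target offers 243 and keeps 557.
Round 2 (the acquirer proposes): the target can get 557 next round, worth 0.66 × 557 = 367.62 now; the acquirer offers that and keeps 432.38.
Round 1 (the target proposes): the acquirer can get 432.38 next round, worth 0.9 × 432.38 = 389.142 now, so the target offers 389.142, keeping 410.858.

389.14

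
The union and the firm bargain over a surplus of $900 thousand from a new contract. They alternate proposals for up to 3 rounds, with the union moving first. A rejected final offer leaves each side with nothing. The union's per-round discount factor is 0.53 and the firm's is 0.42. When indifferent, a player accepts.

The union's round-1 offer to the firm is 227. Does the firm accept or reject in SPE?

Accept

Round 3 (the union proposes): the firm will accept anything ≥ 0, so the union offers 0 and keeps 900.
Round 2 (the firm proposes): the union can get 900 next round, worth 0.53 × 900 = 477 now; the firm offers that and keeps 423.
So by rejecting in round 1, the firm gets 423 next round, worth 0.42 × 423 = 177.66 now.
Offer 227 ≥ 177.66, so the firm accepts.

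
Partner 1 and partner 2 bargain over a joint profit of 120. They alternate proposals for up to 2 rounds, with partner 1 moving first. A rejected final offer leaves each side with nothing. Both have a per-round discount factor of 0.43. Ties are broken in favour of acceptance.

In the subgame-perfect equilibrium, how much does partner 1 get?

68.4

Round 2 (partner 2 proposes): rejection yields 0 for partner 1; partner 2 offers 0 and keeps 120.
Round 1 (partner 1 proposes): partner 2 can get 120 next round, worth 0.43 × 120 = 51.6 now. Partner 1 offers 51.6 and keeps 120 − 51.6 = 68.4.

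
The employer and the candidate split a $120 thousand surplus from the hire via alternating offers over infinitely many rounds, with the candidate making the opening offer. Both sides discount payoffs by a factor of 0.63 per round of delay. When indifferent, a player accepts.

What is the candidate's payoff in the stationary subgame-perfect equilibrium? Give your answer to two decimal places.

Let x be the candidate's share when the candidate proposes and y be the employer's share when the employer proposes.
The employer accepts iff offered ≥ 0.63·y, so x = 120 − 0.63y. Symmetrically y = 120 − 0.63x.
Substituting: x = 120 − 0.63(120 − 0.63x), giving x(1 − 0.63·0.63) = 120(1 − 0.63).
So x = 120 × 0.37 / 0.6031 ≈ 73.6196, and the employer receives 120 − x ≈ 46.3804.

73.62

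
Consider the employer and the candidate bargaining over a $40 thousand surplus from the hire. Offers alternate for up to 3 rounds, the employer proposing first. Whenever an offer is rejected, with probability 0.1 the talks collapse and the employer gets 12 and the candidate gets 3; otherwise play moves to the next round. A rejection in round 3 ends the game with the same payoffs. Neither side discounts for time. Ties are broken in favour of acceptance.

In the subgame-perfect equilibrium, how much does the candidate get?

Round 3 (the employer proposes): the candidate gets 3 if talks fail, so the employer offers 3 and keeps 37.
Round 2 (the candidate proposes): rejecting gives the employer an expected 0.9 × 37 + 0.1 × 12 = 34.5, so the candidate offers 34.5, keeping 5.5.
Round 1 (the employer proposes): rejecting gives the candidate an expected 0.9 × 5.5 + 0.1 × 3 = 5.25, so the employer offers 5.25, keeping 34.75.

5.25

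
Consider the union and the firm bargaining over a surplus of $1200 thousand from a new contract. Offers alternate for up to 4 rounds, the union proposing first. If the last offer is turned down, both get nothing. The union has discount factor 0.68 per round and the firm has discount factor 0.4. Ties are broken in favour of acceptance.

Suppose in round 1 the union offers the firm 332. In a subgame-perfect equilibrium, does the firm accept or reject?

Accept

Round 4 (the firm proposes): rejection yields 0 for the union; the firm offers 0 and keeps 1200.
Round 3 (the union proposes): the firm can get 1200 next round, worth 0.4 × 1200 = 480 now, so the union offers 480, keeping 720.
Round 2 (the firm proposes): the union can get 720 next round, worth 0.68 × 720 = 489.6 now. The firm offers 489.6 and keeps 1200 − 489.6 = 710.4.
So by rejecting in round 1, the firm gets 710.4 next round, worth 0.4 × 710.4 = 284.16 now.
Offer 332 ≥ 284.16, so the firm accepts.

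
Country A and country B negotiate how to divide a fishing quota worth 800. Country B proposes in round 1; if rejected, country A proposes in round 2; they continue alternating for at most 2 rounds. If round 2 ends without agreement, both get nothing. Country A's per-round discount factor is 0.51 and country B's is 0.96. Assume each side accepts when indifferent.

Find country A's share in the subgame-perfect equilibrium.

408

Round 2 (country A proposes): country B will accept anything ≥ 0, so country A offers 0 and keeps 800.
Round 1 (country B proposes): country A can get 800 next round, worth 0.51 × 800 = 408 now. Country B offers 408 and keeps 800 − 408 = 392.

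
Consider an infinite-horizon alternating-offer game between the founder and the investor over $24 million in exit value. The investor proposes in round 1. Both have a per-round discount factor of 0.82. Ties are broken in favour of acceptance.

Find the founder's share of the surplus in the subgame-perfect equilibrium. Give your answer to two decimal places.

Let x be the investor's share when the investor proposes and y be the founder's share when the founder proposes.
The founder accepts iff offered ≥ 0.82·y, so x = 24 − 0.82y. Symmetrically y = 24 − 0.82x.
Substituting: x = 24 − 0.82(24 − 0.82x), giving x(1 − 0.82·0.82) = 24(1 − 0.82).
So x = 24 × 0.18 / 0.3276 ≈ 13.1868, and the founder receives 24 − x ≈ 10.8132.

10.81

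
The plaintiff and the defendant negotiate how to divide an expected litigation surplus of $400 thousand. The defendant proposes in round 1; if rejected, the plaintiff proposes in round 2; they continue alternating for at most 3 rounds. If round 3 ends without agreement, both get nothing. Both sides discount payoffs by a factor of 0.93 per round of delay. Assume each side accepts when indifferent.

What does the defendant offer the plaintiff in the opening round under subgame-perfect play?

26.04

Round 3 (the defendant proposes): rejection yields 0 for the plaintiff; the defendant offers 0 and keeps 400.
Round 2 (the plaintiff proposes): the defendant can get 400 next round, worth 0.93 × 400 = 372 now. The plaintiff offers 372 and keeps 400 − 372 = 28.
Round 1 (the defendant proposes): the plaintiff can get 28 next round, worth 0.93 × 28 = 26.04 now, so the defendant offers 26.04, keeping 373.96.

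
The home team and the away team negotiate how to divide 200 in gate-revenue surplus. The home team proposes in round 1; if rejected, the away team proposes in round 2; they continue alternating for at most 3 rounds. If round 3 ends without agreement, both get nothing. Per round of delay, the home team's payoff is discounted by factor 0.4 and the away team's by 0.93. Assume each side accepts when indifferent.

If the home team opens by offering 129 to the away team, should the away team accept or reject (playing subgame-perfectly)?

Work out the away team's continuation value if the offer is rejected.
Round 3 (the home team proposes): rejection yields 0 for the away team; the home team offers 0 and keeps 200.
Round 2 (the away team proposes): the home team can get 200 next round, worth 0.4 × 200 = 80 now. The away team offers 80 and keeps 200 − 80 = 120.
So by rejecting in round 1, the away team gets 120 next round, worth 0.93 × 120 = 111.6 now.
Offer 129 ≥ 111.6, so the away team accepts.

Accept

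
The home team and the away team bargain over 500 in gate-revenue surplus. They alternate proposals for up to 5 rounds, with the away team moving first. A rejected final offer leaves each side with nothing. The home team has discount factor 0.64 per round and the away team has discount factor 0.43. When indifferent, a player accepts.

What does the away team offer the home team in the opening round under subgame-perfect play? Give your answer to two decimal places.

Work backward from the last round.
Round 5 (the away team proposes): rejection yields 0 for the home team; the away team offers 0 and keeps 500.
Round 4 (the home team proposes): the away team can get 500 next round, worth 0.43 × 500 = 215 now. The home team offers 215 and keeps 500 − 215 = 285.
Round 3 (the away team proposes): the home team can get 285 next round, worth 0.64 × 285 = 182.4 now; the away team offers that and keeps 317.6.
Round 2 (the home team proposes): the away team can get 317.6 next round, worth 0.43 × 317.6 = 136.568 now; the home team offers that and keeps 363.432.
Round 1 (the away team proposes): the home team can get 363.432 next round, worth 0.64 × 363.432 = 232.59648 now. The away team offers 232.59648 and keeps 500 − 232.59648 = 267.40352.

232.60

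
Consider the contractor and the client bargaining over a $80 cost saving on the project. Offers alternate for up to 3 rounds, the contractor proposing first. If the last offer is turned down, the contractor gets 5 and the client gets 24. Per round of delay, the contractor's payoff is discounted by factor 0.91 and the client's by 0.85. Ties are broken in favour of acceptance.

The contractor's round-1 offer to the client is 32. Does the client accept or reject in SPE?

Round 3 (the contractor proposes): the client gets 24 if talks fail, so the contractor offers 24 and keeps 56.
Round 2 (the client proposes): the contractor can get 56 next round, worth 0.91 × 56 = 50.96 now. The client offers 50.96 and keeps 80 − 50.96 = 29.04.
So by rejecting in round 1, the client gets 29.04 next round, worth 0.85 × 29.04 = 24.684 now.
Offer 32 ≥ 24.684, so the client accepts.

Accept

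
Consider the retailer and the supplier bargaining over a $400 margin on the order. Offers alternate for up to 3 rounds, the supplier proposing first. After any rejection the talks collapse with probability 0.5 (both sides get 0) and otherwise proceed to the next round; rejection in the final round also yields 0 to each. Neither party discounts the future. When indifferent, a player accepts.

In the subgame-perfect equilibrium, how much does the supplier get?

Round 3 (the supplier proposes): the retailer will accept anything ≥ 0, so the supplier offers 0 and keeps 400.
Round 2 (the retailer proposes): rejecting gives the supplier an expected 0.5 × 400 = 200, so the retailer offers 200, keeping 200.
Round 1 (the supplier proposes): rejecting gives the retailer an expected 0.5 × 200 = 100; the supplier offers that and keeps 300.

300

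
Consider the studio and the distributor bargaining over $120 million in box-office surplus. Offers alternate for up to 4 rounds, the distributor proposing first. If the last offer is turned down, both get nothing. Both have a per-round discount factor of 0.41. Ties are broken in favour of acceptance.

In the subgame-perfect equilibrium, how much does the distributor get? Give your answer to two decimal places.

Solve by backward induction from round 4.
Round 4 (the studio proposes): rejection yields 0 for the distributor; the studio offers 0 and keeps 120.
Round 3 (the distributor proposes): the studio can get 120 next round, worth 0.41 × 120 = 49.2 now; the distributor offers that and keeps 70.8.
Round 2 (the studio proposes): the distributor can get 70.8 next round, worth 0.41 × 70.8 = 29.028 now; the studio offers that and keeps 90.972.
Round 1 (the distributor proposes): the studio can get 90.972 next round, worth 0.41 × 90.972 = 37.29852 now; the distributor offers that and keeps 82.70148.

82.70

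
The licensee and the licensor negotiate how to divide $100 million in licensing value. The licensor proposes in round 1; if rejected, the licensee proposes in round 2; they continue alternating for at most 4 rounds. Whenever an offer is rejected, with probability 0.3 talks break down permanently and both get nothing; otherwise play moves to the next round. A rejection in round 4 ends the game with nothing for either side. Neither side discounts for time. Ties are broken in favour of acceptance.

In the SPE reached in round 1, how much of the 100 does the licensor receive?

Round 4 (the licensee proposes): the licensor will accept anything ≥ 0, so the licensee offers 0 and keeps 100.
Round 3 (the licensor proposes): rejecting gives the licensee an expected 0.7 × 100 = 70, so the licensor offers 70, keeping 30.
Round 2 (the licensee proposes): rejecting gives the licensor an expected 0.7 × 30 = 21; the licensee offers that and keeps 79.
Round 1 (the licensor proposes): rejecting gives the licensee an expected 0.7 × 79 = 55.3. The licensor offers 55.3 and keeps 100 − 55.3 = 44.7.

44.7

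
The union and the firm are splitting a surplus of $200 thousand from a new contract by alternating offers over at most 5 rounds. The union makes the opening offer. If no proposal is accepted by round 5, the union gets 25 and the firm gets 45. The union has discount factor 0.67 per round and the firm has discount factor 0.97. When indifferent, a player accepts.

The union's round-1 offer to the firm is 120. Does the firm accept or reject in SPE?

Reject

Round 5 (the union proposes): the firm gets 45 if talks fail, so the union offers 45 and keeps 155.
Round 4 (the firm proposes): the union can get 155 next round, worth 0.67 × 155 = 103.85 now, so the firm offers 103.85, keeping 96.15.
Round 3 (the union proposes): the firm can get 96.15 next round, worth 0.97 × 96.15 = 93.2655 now, so the union offers 93.2655, keeping 106.7345.
Round 2 (the firm proposes): the union can get 106.7345 next round, worth 0.67 × 106.7345 = 71.512115 now; the firm offers that and keeps 128.487885.
So by rejecting in round 1, the firm gets 128.487885 next round, worth 0.97 × 128.487885 = 124.63324845 now.
Offer 120 < 124.63324845, so the firm rejects.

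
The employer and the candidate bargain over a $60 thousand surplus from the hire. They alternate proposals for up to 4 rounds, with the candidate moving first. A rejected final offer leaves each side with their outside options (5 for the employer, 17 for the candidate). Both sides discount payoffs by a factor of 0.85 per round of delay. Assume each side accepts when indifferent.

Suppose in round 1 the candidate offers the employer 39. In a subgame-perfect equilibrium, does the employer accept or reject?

Accept

Round 4 (the employer proposes): the candidate gets 17 if talks fail, so the employer offers 17 and keeps 43.
Round 3 (the candidate proposes): the employer can get 43 next round, worth 0.85 × 43 = 36.55 now, so the candidate offers 36.55, keeping 23.45.
Round 2 (the employer proposes): the candidate can get 23.45 next round, worth 0.85 × 23.45 = 19.9325 now; the employer offers that and keeps 40.0675.
So by rejecting in round 1, the employer gets 40.0675 next round, worth 0.85 × 40.0675 = 34.057375 now.
Offer 39 ≥ 34.057375, so the employer accepts.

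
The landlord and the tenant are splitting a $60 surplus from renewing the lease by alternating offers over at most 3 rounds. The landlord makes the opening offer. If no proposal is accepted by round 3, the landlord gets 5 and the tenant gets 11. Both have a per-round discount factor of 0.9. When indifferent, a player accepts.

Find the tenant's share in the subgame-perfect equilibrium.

Work backward from the last round.
Round 3 (the landlord proposes): the tenant gets 11 if talks fail, so the landlord offers 11 and keeps 49.
Round 2 (the tenant proposes): the landlord can get 49 next round, worth 0.9 × 49 = 44.1 now; the tenant offers that and keeps 15.9.
Round 1 (the landlord proposes): the tenant can get 15.9 next round, worth 0.9 × 15.9 = 14.31 now, so the landlord offers 14.31, keeping 45.69.

14.31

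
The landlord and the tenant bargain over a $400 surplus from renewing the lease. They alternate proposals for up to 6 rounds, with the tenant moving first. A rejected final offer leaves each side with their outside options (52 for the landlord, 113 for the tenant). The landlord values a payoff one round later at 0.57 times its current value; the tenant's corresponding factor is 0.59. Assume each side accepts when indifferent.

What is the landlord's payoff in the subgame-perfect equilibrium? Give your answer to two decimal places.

143.42

Round 6 (the landlord proposes): the tenant gets 113 if talks fail, so the landlord offers 113 and keeps 287.
Round 5 (the tenant proposes): the landlord can get 287 next round, worth 0.57 × 287 = 163.59 now, so the tenant offers 163.59, keeping 236.41.
Round 4 (the landlord proposes): the tenant can get 236.41 next round, worth 0.59 × 236.41 = 139.4819 now; the landlord offers that and keeps 260.5181.
Round 3 (the tenant proposes): the landlord can get 260.5181 next round, worth 0.57 × 260.5181 = 148.495317 now. The tenant offers 148.495317 and keeps 400 − 148.495317 = 251.504683.
Round 2 (the landlord proposes): the tenant can get 251.504683 next round, worth 0.59 × 251.504683 = 148.38776297 now; the landlord offers that and keeps 251.61223703.
Round 1 (the tenant proposes): the landlord can get 251.61223703 next round, worth 0.57 × 251.61223703 = 143.4189751071 now, so the tenant offers 143.4189751071, keeping 256.5810248929.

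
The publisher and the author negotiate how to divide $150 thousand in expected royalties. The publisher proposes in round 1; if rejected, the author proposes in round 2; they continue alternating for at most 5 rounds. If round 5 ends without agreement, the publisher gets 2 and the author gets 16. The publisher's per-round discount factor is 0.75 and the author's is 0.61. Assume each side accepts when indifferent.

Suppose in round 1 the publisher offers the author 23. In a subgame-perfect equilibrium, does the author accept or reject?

Reject

Round 5 (the publisher proposes): the author gets 16 if talks fail, so the publisher offers 16 and keeps 134.
Round 4 (the author proposes): the publisher can get 134 next round, worth 0.75 × 134 = 100.5 now. The author offers 100.5 and keeps 150 − 100.5 = 49.5.
Round 3 (the publisher proposes): the author can get 49.5 next round, worth 0.61 × 49.5 = 30.195 now. The publisher offers 30.195 and keeps 150 − 30.195 = 119.805.
Round 2 (the author proposes): the publisher can get 119.805 next round, worth 0.75 × 119.805 = 89.85375 now, so the author offers 89.85375, keeping 60.14625.
So by rejecting in round 1, the author gets 60.14625 next round, worth 0.61 × 60.14625 = 36.6892125 now.
Offer 23 < 36.6892125, so the author rejects.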